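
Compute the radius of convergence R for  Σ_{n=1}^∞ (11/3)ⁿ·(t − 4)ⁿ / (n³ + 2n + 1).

R = 3/11

Ratio test: |a_{n+1}/a_n| = [(n³ + 2n + 1)/((n+1)³ + 2(n+1) + 1)] · 11/3 → 11/3 as n → ∞.
Convergence for |t − 4| · 11/3 < 1, i.e. |t − 4| < 3/11. So R = 3/11.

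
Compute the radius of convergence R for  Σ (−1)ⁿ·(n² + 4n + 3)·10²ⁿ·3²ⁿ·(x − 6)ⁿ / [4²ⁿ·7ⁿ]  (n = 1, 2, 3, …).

Ratio test: |a_{n+1}/a_n| = [((n+1)² + 4(n+1) + 3)/(n² + 4n + 3)] · 100·9/(16·7) → 225/28 as n → ∞.
Thus R = 1/(225/28) = 28/225.

R = 28/225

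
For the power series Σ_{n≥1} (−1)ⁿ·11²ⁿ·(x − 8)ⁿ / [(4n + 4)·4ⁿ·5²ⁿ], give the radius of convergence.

R = 100/121

Apply the ratio test: |a_{n+1}| / |a_n| = [(4n + 4)/(4(n+1) + 4)] · 121/(4·25), which tends to 121/100 as n → ∞.
Convergence for |x − 8| · 121/100 < 1, i.e. |x − 8| < 100/121. So R = 100/121.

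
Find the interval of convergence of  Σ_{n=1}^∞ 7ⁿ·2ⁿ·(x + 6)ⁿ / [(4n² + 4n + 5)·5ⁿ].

[-89/14, -79/14]

Ratio test: |a_{n+1}/a_n| = [(4n² + 4n + 5)/(4(n+1)² + 4(n+1) + 5)] · 7·2/5 → 14/5 as n → ∞.
Convergence for |x + 6| · 14/5 < 1, i.e. |x + 6| < 5/14. So R = 5/14.
Endpoint x = -79/14: the terms are on the order of 1/n², so the series converges absolutely by comparison with the p-series (p = 2 > 1).
Check x = -89/14: absolute convergence follows by limit comparison with Σ 1/n².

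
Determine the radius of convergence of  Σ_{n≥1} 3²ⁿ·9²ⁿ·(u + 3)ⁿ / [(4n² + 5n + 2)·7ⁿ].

R = 7/729

Apply the ratio test: |a_{n+1}| / |a_n| = [(4n² + 5n + 2)/(4(n+1)² + 5(n+1) + 2)] · 9·81/7, which tends to 729/7 as n → ∞.
Thus R = 1/(729/7) = 7/729.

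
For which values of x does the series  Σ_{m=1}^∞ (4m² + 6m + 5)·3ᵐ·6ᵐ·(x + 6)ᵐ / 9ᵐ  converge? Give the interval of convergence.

The ratio of consecutive coefficients is [(4(m+1)² + 6(m+1) + 5)/(4m² + 6m + 5)] · 3·6/9 → 2.
Convergence for |x + 6| · 2 < 1, i.e. |x + 6| < 1/2. So R = 1/2.
At x = -11/2: the terms have absolute value of order m², which does not tend to 0, so the series diverges by the divergence test.
At x = -13/2: the m-th term does not approach 0; divergence by the term test.

(-13/2, -11/2)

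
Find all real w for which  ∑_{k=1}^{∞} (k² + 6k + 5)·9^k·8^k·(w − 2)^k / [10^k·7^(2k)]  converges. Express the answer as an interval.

Ratio test: |a_{k+1}/a_k| = [((k+1)² + 6(k+1) + 5)/(k² + 6k + 5)] · 9·8/(10·49) → 36/245 as k → ∞.
Thus R = 1/(36/245) = 245/36.
When w = 317/36, the terms have absolute value of order k², which does not tend to 0, so the series diverges by the divergence test.
When w = -173/36, the k-th term does not approach 0; divergence by the term test.

(-173/36, 317/36)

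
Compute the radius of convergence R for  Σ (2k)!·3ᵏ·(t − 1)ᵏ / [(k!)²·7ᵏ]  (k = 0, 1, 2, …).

R = 7/12

Apply the ratio test: |a_{k+1}| / |a_k| = (2k+1)·(2k+2)/(k+1)² · 3/7, which tends to 12/7 as k → ∞.
Convergence for |t − 1| · 12/7 < 1, i.e. |t − 1| < 7/12. So R = 7/12.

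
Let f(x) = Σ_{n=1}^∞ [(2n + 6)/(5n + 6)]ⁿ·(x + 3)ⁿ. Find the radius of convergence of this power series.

Applying the root test, |a_n|^(1/n) = (2n + 6)/(5n + 6) → 2/5.
Hence the series converges for |x + 3| < 1/(2/5) = 5/2, so the radius of convergence is 5/2.

R = 5/2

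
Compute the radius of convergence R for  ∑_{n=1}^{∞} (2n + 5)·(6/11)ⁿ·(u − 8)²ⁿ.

By the ratio test, |a_{n+1}/a_n| = [(2(n+1) + 5)/(2n + 5)] · 6/11 → 6/11.
Since the exponent of (u − 8) increases by 2 each term, convergence requires |u − 8|² < 11/6, hence R = √66/6.

R = √66/6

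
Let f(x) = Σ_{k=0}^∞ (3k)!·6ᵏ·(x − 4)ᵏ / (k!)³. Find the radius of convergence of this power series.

Apply the ratio test: |a_{k+1}| / |a_k| = (3k+1)·(3k+2)·(3k+3)/(k+1)³ · 6, which tends to 162 as k → ∞.
Convergence for |x − 4| · 162 < 1, i.e. |x − 4| < 1/162. So R = 1/162.

R = 1/162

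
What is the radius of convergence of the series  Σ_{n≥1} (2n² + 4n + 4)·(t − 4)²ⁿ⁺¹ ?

R = 1

Ratio test: |a_{n+1}/a_n| = (2(n+1)² + 4(n+1) + 4)/(2n² + 4n + 4) → 1 as n → ∞.
Writing y = (t − 4)², the series in y has radius 1, so |t − 4| < √(1) = 1 and R = 1.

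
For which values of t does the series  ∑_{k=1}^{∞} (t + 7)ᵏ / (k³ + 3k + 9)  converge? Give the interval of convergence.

By the ratio test, |a_{k+1}/a_k| = (k³ + 3k + 9)/((k+1)³ + 3(k+1) + 9) → 1.
So the series converges when |t + 7| < 1 and diverges when |t + 7| > 1; R = 1.
At t = -6: absolute convergence follows by limit comparison with Σ 1/k³.
When t = -8, absolute convergence follows by limit comparison with Σ 1/k³.

[-8, -6]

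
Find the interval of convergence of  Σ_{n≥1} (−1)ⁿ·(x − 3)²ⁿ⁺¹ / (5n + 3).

[2, 4]

The ratio of consecutive coefficients is (5n + 3)/(5(n+1) + 3) → 1.
Writing y = (x − 3)², the series in y has radius 1, so |x − 3| < √(1) = 1 and R = 1.
At x = 4: convergence follows from the alternating series test (terms decrease monotonically to 0).
When x = 2, the terms alternate in sign and decrease monotonically to 0 in absolute value (size ~ c/n), so the alternating series test gives convergence.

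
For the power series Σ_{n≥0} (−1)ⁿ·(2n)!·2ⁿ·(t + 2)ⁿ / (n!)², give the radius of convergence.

R = 1/8

By the ratio test, |a_{n+1}/a_n| = (2n+1)·(2n+2)/(n+1)² · 2 → 8.
Thus R = 1/(8) = 1/8.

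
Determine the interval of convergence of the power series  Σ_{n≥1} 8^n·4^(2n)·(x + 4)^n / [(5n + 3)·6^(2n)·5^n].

Ratio test: |a_{n+1}/a_n| = [(5n + 3)/(5(n+1) + 3)] · 8·16/(36·5) → 32/45 as n → ∞.
Convergence for |x + 4| · 32/45 < 1, i.e. |x + 4| < 45/32. So R = 45/32.
Endpoint x = -83/32: the terms are asymptotic to a nonzero constant times 1/n, so the series diverges by limit comparison with Σ 1/n.
Endpoint x = -173/32: the terms alternate in sign and decrease monotonically to 0 in absolute value (size ~ c/n), so the alternating series test gives convergence.

[-173/32, -83/32)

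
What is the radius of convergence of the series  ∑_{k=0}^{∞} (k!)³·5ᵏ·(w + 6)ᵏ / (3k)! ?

Ratio test: |a_{k+1}/a_k| = (k+1)³/[(3k+1)·(3k+2)·(3k+3)] · 5 → 5/27 as k → ∞.
Thus R = 1/(5/27) = 27/5.

R = 27/5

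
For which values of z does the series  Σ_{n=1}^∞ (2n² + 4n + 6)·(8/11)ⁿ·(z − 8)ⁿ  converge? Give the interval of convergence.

(53/8, 75/8)

Ratio test: |a_{n+1}/a_n| = [(2(n+1)² + 4(n+1) + 6)/(2n² + 4n + 6)] · 8/11 → 8/11 as n → ∞.
Convergence for |z − 8| · 8/11 < 1, i.e. |z − 8| < 11/8. So R = 11/8.
When z = 75/8, the n-th term does not approach 0; divergence by the term test.
Endpoint z = 53/8: the n-th term does not approach 0; divergence by the term test.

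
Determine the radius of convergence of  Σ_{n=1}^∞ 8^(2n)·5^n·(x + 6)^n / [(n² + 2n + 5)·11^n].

Apply the ratio test: |a_{n+1}| / |a_n| = [(n² + 2n + 5)/((n+1)² + 2(n+1) + 5)] · 64·5/11, which tends to 320/11 as n → ∞.
The series converges when 320/11 · |x + 6| < 1, giving R = 11/320.

R = 11/320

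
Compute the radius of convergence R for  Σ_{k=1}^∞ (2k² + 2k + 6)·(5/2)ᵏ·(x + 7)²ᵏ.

R = √10/5

The ratio of consecutive coefficients is [(2(k+1)² + 2(k+1) + 6)/(2k² + 2k + 6)] · 5/2 → 5/2.
Successive powers of (x + 7) differ by 2, so the series converges when |x + 7|² · 5/2 < 1, i.e. |x + 7| < √(2/5). So R = √10/5.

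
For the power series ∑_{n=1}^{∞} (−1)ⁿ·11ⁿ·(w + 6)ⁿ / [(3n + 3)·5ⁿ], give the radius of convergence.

Ratio test: |a_{n+1}/a_n| = [(3n + 3)/(3(n+1) + 3)] · 11/5 → 11/5 as n → ∞.
Convergence for |w + 6| · 11/5 < 1, i.e. |w + 6| < 5/11. So R = 5/11.

R = 5/11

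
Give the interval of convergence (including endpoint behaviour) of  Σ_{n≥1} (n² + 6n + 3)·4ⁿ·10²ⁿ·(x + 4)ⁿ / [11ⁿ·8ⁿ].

(-211/50, -189/50)

Ratio test: |a_{n+1}/a_n| = [((n+1)² + 6(n+1) + 3)/(n² + 6n + 3)] · 4·100/(11·8) → 50/11 as n → ∞.
Hence the series converges for |x + 4| < 1/(50/11) = 11/50, so the radius of convergence is 11/50.
At x = -189/50: the terms do not tend to 0, so the series diverges.
When x = -211/50, the terms do not tend to 0, so the series diverges.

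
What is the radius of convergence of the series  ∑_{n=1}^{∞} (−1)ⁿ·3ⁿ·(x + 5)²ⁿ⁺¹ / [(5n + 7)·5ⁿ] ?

The ratio of consecutive coefficients is [(5n + 7)/(5(n+1) + 7)] · 3/5 → 3/5.
Since the exponent of (x + 5) increases by 2 each term, convergence requires |x + 5|² < 5/3, hence R = √15/3.

R = √15/3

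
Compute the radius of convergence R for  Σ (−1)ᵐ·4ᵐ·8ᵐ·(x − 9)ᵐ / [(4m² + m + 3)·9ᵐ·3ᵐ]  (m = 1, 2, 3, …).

R = 27/32

By the ratio test, |a_{m+1}/a_m| = [(4m² + m + 3)/(4(m+1)² + (m+1) + 3)] · 4·8/(9·3) → 32/27.
Convergence for |x − 9| · 32/27 < 1, i.e. |x − 9| < 27/32. So R = 27/32.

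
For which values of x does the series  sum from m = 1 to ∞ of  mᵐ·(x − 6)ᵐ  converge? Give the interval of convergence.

{6}

Applying the root test, |a_m|^(1/m) = m → ∞.
Since the m-th root of |a_m| is unbounded, the series converges only at x = 6; R = 0.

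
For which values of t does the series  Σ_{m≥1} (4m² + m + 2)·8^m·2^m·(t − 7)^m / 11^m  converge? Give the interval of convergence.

(101/16, 123/16)

Ratio test: |a_{m+1}/a_m| = [(4(m+1)² + (m+1) + 2)/(4m² + m + 2)] · 8·2/11 → 16/11 as m → ∞.
The series converges when 16/11 · |t − 7| < 1, giving R = 11/16.
Check t = 123/16: the m-th term does not approach 0; divergence by the term test.
Endpoint t = 101/16: the m-th term does not approach 0; divergence by the term test.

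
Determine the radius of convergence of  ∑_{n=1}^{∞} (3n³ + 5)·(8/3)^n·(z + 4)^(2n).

R = √6/4

Ratio test: |a_{n+1}/a_n| = [(3(n+1)³ + 5)/(3n³ + 5)] · 8/3 → 8/3 as n → ∞.
Successive powers of (z + 4) differ by 2, so the series converges when |z + 4|² · 8/3 < 1, i.e. |z + 4| < √(3/8). So R = √6/4.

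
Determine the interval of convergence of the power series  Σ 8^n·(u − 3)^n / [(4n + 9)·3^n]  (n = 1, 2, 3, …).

Ratio test: |a_{n+1}/a_n| = [(4n + 9)/(4(n+1) + 9)] · 8/3 → 8/3 as n → ∞.
Convergence for |u − 3| · 8/3 < 1, i.e. |u − 3| < 3/8. So R = 3/8.
When u = 27/8, comparison with the harmonic series Σ 1/n shows the series diverges.
Check u = 21/8: convergence follows from the alternating series test (terms decrease monotonically to 0).

[21/8, 27/8)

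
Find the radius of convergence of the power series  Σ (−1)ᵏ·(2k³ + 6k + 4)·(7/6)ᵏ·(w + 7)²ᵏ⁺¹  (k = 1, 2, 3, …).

The ratio of consecutive coefficients is [(2(k+1)³ + 6(k+1) + 4)/(2k³ + 6k + 4)] · 7/6 → 7/6.
Successive powers of (w + 7) differ by 2, so the series converges when |w + 7|² · 7/6 < 1, i.e. |w + 7| < √(6/7). So R = √42/7.

R = √42/7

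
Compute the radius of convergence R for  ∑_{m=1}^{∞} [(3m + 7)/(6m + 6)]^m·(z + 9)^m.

R = 2

Root test: |a_m|^(1/m) = (3m + 7)/(6m + 6) → 1/2.
The series converges when 1/2 · |z + 9| < 1, giving R = 2.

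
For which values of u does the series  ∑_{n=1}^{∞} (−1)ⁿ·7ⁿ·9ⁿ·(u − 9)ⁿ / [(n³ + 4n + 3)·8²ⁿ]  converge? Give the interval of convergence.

[503/63, 631/63]

Apply the ratio test: |a_{n+1}| / |a_n| = [(n³ + 4n + 3)/((n+1)³ + 4(n+1) + 3)] · 7·9/64, which tends to 63/64 as n → ∞.
Hence the series converges for |u − 9| < 1/(63/64) = 64/63, so the radius of convergence is 64/63.
Check u = 631/63: the series is dominated by a constant times Σ 1/n³, which converges (p = 3 > 1).
When u = 503/63, the series is dominated by a constant times Σ 1/n³, which converges (p = 3 > 1).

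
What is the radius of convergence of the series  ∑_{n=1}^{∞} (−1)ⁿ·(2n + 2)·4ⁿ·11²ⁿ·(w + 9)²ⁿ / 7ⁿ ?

Apply the ratio test: |a_{n+1}| / |a_n| = [(2(n+1) + 2)/(2n + 2)] · 4·121/7, which tends to 484/7 as n → ∞.
Since the exponent of (w + 9) increases by 2 each term, convergence requires |w + 9|² < 7/484, hence R = √7/22.

R = √7/22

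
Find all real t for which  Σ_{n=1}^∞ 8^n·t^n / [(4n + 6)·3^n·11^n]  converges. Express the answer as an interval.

Ratio test: |a_{n+1}/a_n| = [(4n + 6)/(4(n+1) + 6)] · 8/(3·11) → 8/33 as n → ∞.
The series converges when 8/33 · |t| < 1, giving R = 33/8.
At t = 33/8: the terms are asymptotic to a nonzero constant times 1/n, so the series diverges by limit comparison with Σ 1/n.
At t = -33/8: convergence follows from the alternating series test (terms decrease monotonically to 0).

[-33/8, 33/8)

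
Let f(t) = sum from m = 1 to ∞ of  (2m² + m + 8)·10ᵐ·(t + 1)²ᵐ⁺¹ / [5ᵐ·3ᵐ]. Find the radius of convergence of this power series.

R = √6/2

The ratio of consecutive coefficients is [(2(m+1)² + (m+1) + 8)/(2m² + m + 8)] · 10/(5·3) → 2/3.
Since the exponent of (t + 1) increases by 2 each term, convergence requires |t + 1|² < 3/2, hence R = √6/2.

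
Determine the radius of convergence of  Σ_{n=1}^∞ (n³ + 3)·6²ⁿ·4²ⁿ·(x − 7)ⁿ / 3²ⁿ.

R = 1/64

Ratio test: |a_{n+1}/a_n| = [((n+1)³ + 3)/(n³ + 3)] · 36·16/9 → 64 as n → ∞.
Thus R = 1/(64) = 1/64.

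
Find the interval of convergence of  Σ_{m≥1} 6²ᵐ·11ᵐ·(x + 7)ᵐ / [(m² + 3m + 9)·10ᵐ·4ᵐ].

[-703/99, -683/99]

Ratio test: |a_{m+1}/a_m| = [(m² + 3m + 9)/((m+1)² + 3(m+1) + 9)] · 36·11/(10·4) → 99/10 as m → ∞.
The series converges when 99/10 · |x + 7| < 1, giving R = 10/99.
Check x = -683/99: the terms are on the order of 1/m², so the series converges absolutely by comparison with the p-series (p = 2 > 1).
At x = -703/99: the series is dominated by a constant times Σ 1/m², which converges (p = 2 > 1).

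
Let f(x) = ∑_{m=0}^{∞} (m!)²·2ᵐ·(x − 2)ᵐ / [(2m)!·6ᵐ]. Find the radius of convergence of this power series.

R = 12

Apply the ratio test: |a_{m+1}| / |a_m| = (m+1)²/[(2m+1)·(2m+2)] · 2/6, which tends to 1/12 as m → ∞.
Thus R = 1/(1/12) = 12.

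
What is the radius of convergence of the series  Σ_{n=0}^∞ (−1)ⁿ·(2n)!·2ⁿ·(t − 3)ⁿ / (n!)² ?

R = 1/8

The ratio of consecutive coefficients is (2n+1)·(2n+2)/(n+1)² · 2 → 8.
Convergence for |t − 3| · 8 < 1, i.e. |t − 3| < 1/8. So R = 1/8.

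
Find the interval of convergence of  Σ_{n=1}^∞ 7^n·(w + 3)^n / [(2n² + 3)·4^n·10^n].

The ratio of consecutive coefficients is [(2n² + 3)/(2(n+1)² + 3)] · 7/(4·10) → 7/40.
Hence the series converges for |w + 3| < 1/(7/40) = 40/7, so the radius of convergence is 40/7.
When w = 19/7, absolute convergence follows by limit comparison with Σ 1/n².
Endpoint w = -61/7: absolute convergence follows by limit comparison with Σ 1/n².

[-61/7, 19/7]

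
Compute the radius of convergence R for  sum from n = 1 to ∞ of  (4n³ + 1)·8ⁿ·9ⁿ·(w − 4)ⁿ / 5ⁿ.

R = 5/72

Ratio test: |a_{n+1}/a_n| = [(4(n+1)³ + 1)/(4n³ + 1)] · 8·9/5 → 72/5 as n → ∞.
Thus R = 1/(72/5) = 5/72.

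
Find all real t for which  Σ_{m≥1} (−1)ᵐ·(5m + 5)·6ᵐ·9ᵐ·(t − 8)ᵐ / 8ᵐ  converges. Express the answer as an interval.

The ratio of consecutive coefficients is [(5(m+1) + 5)/(5m + 5)] · 6·9/8 → 27/4.
Hence the series converges for |t − 8| < 1/(27/4) = 4/27, so the radius of convergence is 4/27.
When t = 220/27, the m-th term does not approach 0; divergence by the term test.
Endpoint t = 212/27: the terms have absolute value of order m, which does not tend to 0, so the series diverges by the divergence test.

(212/27, 220/27)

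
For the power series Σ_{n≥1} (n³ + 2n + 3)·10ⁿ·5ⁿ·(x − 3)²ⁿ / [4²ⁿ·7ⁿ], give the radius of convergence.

Apply the ratio test: |a_{n+1}| / |a_n| = [((n+1)³ + 2(n+1) + 3)/(n³ + 2n + 3)] · 10·5/(16·7), which tends to 25/56 as n → ∞.
Since the exponent of (x − 3) increases by 2 each term, convergence requires |x − 3|² < 56/25, hence R = 2√14/5.

R = 2√14/5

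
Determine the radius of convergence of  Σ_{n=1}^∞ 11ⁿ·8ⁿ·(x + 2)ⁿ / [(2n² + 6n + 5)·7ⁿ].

By the ratio test, |a_{n+1}/a_n| = [(2n² + 6n + 5)/(2(n+1)² + 6(n+1) + 5)] · 11·8/7 → 88/7.
Thus R = 1/(88/7) = 7/88.

R = 7/88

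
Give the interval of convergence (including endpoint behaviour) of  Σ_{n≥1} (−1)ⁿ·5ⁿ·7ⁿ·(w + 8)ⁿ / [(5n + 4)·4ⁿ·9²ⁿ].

(-604/35, 44/35]

Apply the ratio test: |a_{n+1}| / |a_n| = [(5n + 4)/(5(n+1) + 4)] · 5·7/(4·81), which tends to 35/324 as n → ∞.
Convergence for |w + 8| · 35/324 < 1, i.e. |w + 8| < 324/35. So R = 324/35.
When w = 44/35, the terms alternate in sign and decrease monotonically to 0 in absolute value (size ~ c/n), so the alternating series test gives convergence.
Endpoint w = -604/35: the terms are asymptotic to a nonzero constant times 1/n, so the series diverges by limit comparison with Σ 1/n.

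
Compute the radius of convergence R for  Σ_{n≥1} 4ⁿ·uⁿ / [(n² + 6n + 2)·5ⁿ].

R = 5/4

The ratio of consecutive coefficients is [(n² + 6n + 2)/((n+1)² + 6(n+1) + 2)] · 4/5 → 4/5.
Convergence for |u| · 4/5 < 1, i.e. |u| < 5/4. So R = 5/4.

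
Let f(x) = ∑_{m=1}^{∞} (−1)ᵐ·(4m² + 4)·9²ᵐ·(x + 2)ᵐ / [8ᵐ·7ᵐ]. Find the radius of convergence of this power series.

R = 56/81

Apply the ratio test: |a_{m+1}| / |a_m| = [(4(m+1)² + 4)/(4m² + 4)] · 81/(8·7), which tends to 81/56 as m → ∞.
The series converges when 81/56 · |x + 2| < 1, giving R = 56/81.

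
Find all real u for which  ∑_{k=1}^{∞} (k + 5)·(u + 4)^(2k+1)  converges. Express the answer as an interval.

The ratio of consecutive coefficients is ((k+1) + 5)/(k + 5) → 1.
Writing y = (u + 4)², the series in y has radius 1, so |u + 4| < √(1) = 1 and R = 1.
Endpoint u = -3: the terms have absolute value of order k, which does not tend to 0, so the series diverges by the divergence test.
At u = -5: the terms do not tend to 0, so the series diverges.

(-5, -3)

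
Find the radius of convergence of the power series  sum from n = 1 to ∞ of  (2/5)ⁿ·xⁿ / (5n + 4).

Ratio test: |a_{n+1}/a_n| = [(5n + 4)/(5(n+1) + 4)] · 2/5 → 2/5 as n → ∞.
Thus R = 1/(2/5) = 5/2.

R = 5/2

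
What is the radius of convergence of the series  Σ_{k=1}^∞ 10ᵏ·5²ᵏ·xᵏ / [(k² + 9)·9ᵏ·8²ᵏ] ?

Ratio test: |a_{k+1}/a_k| = [(k² + 9)/((k+1)² + 9)] · 10·25/(9·64) → 125/288 as k → ∞.
The series converges when 125/288 · |x| < 1, giving R = 288/125.

R = 288/125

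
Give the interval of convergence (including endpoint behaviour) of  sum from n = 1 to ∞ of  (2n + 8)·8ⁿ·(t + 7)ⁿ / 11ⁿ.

(-67/8, -45/8)

Ratio test: |a_{n+1}/a_n| = [(2(n+1) + 8)/(2n + 8)] · 8/11 → 8/11 as n → ∞.
The series converges when 8/11 · |t + 7| < 1, giving R = 11/8.
When t = -45/8, the terms have absolute value of order n, which does not tend to 0, so the series diverges by the divergence test.
When t = -67/8, the terms do not tend to 0, so the series diverges.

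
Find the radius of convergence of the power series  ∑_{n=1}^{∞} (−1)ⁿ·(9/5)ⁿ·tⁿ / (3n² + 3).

Ratio test: |a_{n+1}/a_n| = [(3n² + 3)/(3(n+1)² + 3)] · 9/5 → 9/5 as n → ∞.
Thus R = 1/(9/5) = 5/9.

R = 5/9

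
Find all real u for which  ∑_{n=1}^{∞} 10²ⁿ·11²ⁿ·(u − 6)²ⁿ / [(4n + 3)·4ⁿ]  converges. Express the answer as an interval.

Apply the ratio test: |a_{n+1}| / |a_n| = [(4n + 3)/(4(n+1) + 3)] · 100·121/4, which tends to 3025 as n → ∞.
Since the exponent of (u − 6) increases by 2 each term, convergence requires |u − 6|² < 1/3025, hence R = 1/55.
At u = 331/55: the terms are asymptotic to a nonzero constant times 1/n, so the series diverges by limit comparison with Σ 1/n.
Endpoint u = 329/55: the terms are asymptotic to a nonzero constant times 1/n, so the series diverges by limit comparison with Σ 1/n.

(329/55, 331/55)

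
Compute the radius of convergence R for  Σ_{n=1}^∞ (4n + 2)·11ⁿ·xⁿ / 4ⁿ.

By the ratio test, |a_{n+1}/a_n| = [(4(n+1) + 2)/(4n + 2)] · 11/4 → 11/4.
Convergence for |x| · 11/4 < 1, i.e. |x| < 4/11. So R = 4/11.

R = 4/11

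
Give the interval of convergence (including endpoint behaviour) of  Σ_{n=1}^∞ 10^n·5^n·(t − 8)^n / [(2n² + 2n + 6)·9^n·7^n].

By the ratio test, |a_{n+1}/a_n| = [(2n² + 2n + 6)/(2(n+1)² + 2(n+1) + 6)] · 10·5/(9·7) → 50/63.
Convergence for |t − 8| · 50/63 < 1, i.e. |t − 8| < 63/50. So R = 63/50.
Check t = 463/50: the terms are on the order of 1/n², so the series converges absolutely by comparison with the p-series (p = 2 > 1).
When t = 337/50, the terms are on the order of 1/n², so the series converges absolutely by comparison with the p-series (p = 2 > 1).

[337/50, 463/50]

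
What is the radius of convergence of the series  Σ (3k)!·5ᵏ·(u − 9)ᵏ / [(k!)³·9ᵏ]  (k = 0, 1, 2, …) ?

Ratio test: |a_{k+1}/a_k| = (3k+1)·(3k+2)·(3k+3)/(k+1)³ · 5/9 → 15 as k → ∞.
Thus R = 1/(15) = 1/15.

R = 1/15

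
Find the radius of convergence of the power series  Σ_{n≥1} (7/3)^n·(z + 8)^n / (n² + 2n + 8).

By the ratio test, |a_{n+1}/a_n| = [(n² + 2n + 8)/((n+1)² + 2(n+1) + 8)] · 7/3 → 7/3.
The series converges when 7/3 · |z + 8| < 1, giving R = 3/7.

R = 3/7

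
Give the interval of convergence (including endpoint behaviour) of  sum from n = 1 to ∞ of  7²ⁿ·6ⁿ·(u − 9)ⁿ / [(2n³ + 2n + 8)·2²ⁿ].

The ratio of consecutive coefficients is [(2n³ + 2n + 8)/(2(n+1)³ + 2(n+1) + 8)] · 49·6/4 → 147/2.
Convergence for |u − 9| · 147/2 < 1, i.e. |u − 9| < 2/147. So R = 2/147.
When u = 1325/147, the series is dominated by a constant times Σ 1/n³, which converges (p = 3 > 1).
Check u = 1321/147: the series is dominated by a constant times Σ 1/n³, which converges (p = 3 > 1).

[1321/147, 1325/147]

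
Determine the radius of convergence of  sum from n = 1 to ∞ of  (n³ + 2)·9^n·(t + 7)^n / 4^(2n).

Ratio test: |a_{n+1}/a_n| = [((n+1)³ + 2)/(n³ + 2)] · 9/16 → 9/16 as n → ∞.
Convergence for |t + 7| · 9/16 < 1, i.e. |t + 7| < 16/9. So R = 16/9.

R = 16/9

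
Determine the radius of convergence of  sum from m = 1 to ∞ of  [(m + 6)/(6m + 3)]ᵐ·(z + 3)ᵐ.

R = 6

Applying the root test, |a_m|^(1/m) = (m + 6)/(6m + 3) → 1/6.
Hence the series converges for |z + 3| < 1/(1/6) = 6, so the radius of convergence is 6.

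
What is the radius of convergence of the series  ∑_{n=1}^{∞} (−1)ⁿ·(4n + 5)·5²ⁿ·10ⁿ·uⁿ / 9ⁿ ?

R = 9/250

By the ratio test, |a_{n+1}/a_n| = [(4(n+1) + 5)/(4n + 5)] · 25·10/9 → 250/9.
The series converges when 250/9 · |u| < 1, giving R = 9/250.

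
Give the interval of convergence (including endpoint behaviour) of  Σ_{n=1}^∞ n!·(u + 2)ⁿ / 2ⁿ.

Apply the ratio test: |a_{n+1}| / |a_n| = (n+1) · 1/2, which tends to ∞ as n → ∞.
The terms grow without bound for any (u + 2) ≠ 0, so R = 0 (convergence only at u = -2).

{-2}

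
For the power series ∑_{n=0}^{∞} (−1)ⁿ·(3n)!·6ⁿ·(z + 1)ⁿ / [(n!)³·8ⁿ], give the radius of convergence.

By the ratio test, |a_{n+1}/a_n| = (3n+1)·(3n+2)·(3n+3)/(n+1)³ · 6/8 → 81/4.
Thus R = 1/(81/4) = 4/81.

R = 4/81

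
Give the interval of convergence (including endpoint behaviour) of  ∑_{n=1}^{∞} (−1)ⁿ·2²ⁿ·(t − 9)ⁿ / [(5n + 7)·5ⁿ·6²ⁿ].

By the ratio test, |a_{n+1}/a_n| = [(5n + 7)/(5(n+1) + 7)] · 4/(5·36) → 1/45.
Hence the series converges for |t − 9| < 1/(1/45) = 45, so the radius of convergence is 45.
Endpoint t = 54: an alternating series whose terms decrease to 0 in absolute value, so it converges by the Leibniz criterion.
Check t = -36: comparison with the harmonic series Σ 1/n shows the series diverges.

(-36, 54]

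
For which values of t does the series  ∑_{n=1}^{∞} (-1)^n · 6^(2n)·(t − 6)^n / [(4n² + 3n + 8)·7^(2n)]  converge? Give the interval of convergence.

[167/36, 265/36]

Apply the ratio test: |a_{n+1}| / |a_n| = [(4n² + 3n + 8)/(4(n+1)² + 3(n+1) + 8)] · 36/49, which tends to 36/49 as n → ∞.
Convergence for |t − 6| · 36/49 < 1, i.e. |t − 6| < 49/36. So R = 49/36.
Check t = 265/36: the series is dominated by a constant times Σ 1/n², which converges (p = 2 > 1).
Endpoint t = 167/36: absolute convergence follows by limit comparison with Σ 1/n².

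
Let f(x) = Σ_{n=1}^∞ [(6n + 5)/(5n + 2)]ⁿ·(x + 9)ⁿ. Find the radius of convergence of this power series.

Root test: |a_n|^(1/n) = (6n + 5)/(5n + 2) → 6/5.
Convergence for |x + 9| · 6/5 < 1, i.e. |x + 9| < 5/6. So R = 5/6.

R = 5/6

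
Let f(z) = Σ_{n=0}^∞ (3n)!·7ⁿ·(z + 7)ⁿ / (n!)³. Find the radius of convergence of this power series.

R = 1/189

By the ratio test, |a_{n+1}/a_n| = (3n+1)·(3n+2)·(3n+3)/(n+1)³ · 7 → 189.
Convergence for |z + 7| · 189 < 1, i.e. |z + 7| < 1/189. So R = 1/189.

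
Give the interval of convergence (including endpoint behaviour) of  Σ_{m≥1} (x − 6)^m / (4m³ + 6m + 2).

[5, 7]

The ratio of consecutive coefficients is (4m³ + 6m + 2)/(4(m+1)³ + 6(m+1) + 2) → 1.
So the series converges when |x − 6| < 1 and diverges when |x − 6| > 1; R = 1.
When x = 7, the terms are on the order of 1/m³, so the series converges absolutely by comparison with the p-series (p = 3 > 1).
At x = 5: absolute convergence follows by limit comparison with Σ 1/m³.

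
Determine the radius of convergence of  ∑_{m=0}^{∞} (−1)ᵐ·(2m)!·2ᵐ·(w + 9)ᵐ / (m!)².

R = 1/8

The ratio of consecutive coefficients is (2m+1)·(2m+2)/(m+1)² · 2 → 8.
Thus R = 1/(8) = 1/8.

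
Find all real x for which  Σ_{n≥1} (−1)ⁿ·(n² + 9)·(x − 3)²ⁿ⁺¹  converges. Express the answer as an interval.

(2, 4)

By the ratio test, |a_{n+1}/a_n| = ((n+1)² + 9)/(n² + 9) → 1.
Successive powers of (x − 3) differ by 2, so the series converges when |x − 3|² · 1 < 1, i.e. |x − 3| < √(1) = 1. So R = 1.
When x = 4, the n-th term does not approach 0; divergence by the term test.
Endpoint x = 2: the terms have absolute value of order n², which does not tend to 0, so the series diverges by the divergence test.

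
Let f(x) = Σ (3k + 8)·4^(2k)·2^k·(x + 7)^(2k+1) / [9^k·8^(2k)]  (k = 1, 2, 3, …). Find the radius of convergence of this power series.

R = 3√2

The ratio of consecutive coefficients is [(3(k+1) + 8)/(3k + 8)] · 16·2/(9·64) → 1/18.
Writing y = (x + 7)², the series in y has radius 18, so |x + 7| < √(18) and R = 3√2.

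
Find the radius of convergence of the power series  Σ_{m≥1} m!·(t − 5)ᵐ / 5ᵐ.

Ratio test: |a_{m+1}/a_m| = (m+1) · 1/5 → ∞ as m → ∞.
The ratio grows without bound, so the series diverges whenever (t − 5) ≠ 0; it converges only at t = 5. R = 0.

R = 0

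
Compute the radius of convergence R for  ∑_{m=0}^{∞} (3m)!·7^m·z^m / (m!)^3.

By the ratio test, |a_{m+1}/a_m| = (3m+1)·(3m+2)·(3m+3)/(m+1)³ · 7 → 189.
Thus R = 1/(189) = 1/189.

R = 1/189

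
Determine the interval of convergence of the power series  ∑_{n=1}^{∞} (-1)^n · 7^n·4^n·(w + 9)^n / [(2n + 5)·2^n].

(-127/14, -125/14]

By the ratio test, |a_{n+1}/a_n| = [(2n + 5)/(2(n+1) + 5)] · 7·4/2 → 14.
Convergence for |w + 9| · 14 < 1, i.e. |w + 9| < 1/14. So R = 1/14.
Check w = -125/14: the terms alternate in sign and decrease monotonically to 0 in absolute value (size ~ c/n), so the alternating series test gives convergence.
Check w = -127/14: comparison with the harmonic series Σ 1/n shows the series diverges.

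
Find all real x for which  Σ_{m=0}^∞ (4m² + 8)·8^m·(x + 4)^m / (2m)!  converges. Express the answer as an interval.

(−∞, ∞)

Apply the ratio test: |a_{m+1}| / |a_m| = (4(m+1)² + 8)/(4m² + 8) · 8 · 1/[(2m+1)·(2m+2)], which tends to 0 as m → ∞.
Since the limit is 0 < 1 for every x, the series converges on all of ℝ and R = ∞.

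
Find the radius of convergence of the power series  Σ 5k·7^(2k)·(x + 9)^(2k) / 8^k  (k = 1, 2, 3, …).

R = 2√2/7

Apply the ratio test: |a_{k+1}| / |a_k| = [5(k+1)/5k] · 49/8, which tends to 49/8 as k → ∞.
Since the exponent of (x + 9) increases by 2 each term, convergence requires |x + 9|² < 8/49, hence R = 2√2/7.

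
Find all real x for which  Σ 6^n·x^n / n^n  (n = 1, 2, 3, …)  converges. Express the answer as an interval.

(−∞, ∞)

Applying the root test, |a_n|^(1/n) = 6/n → 0.
Since the n-th root of |a_n| tends to 0, the series converges for all real x; R = ∞.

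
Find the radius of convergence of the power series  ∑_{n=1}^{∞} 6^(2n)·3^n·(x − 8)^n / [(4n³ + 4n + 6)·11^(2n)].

The ratio of consecutive coefficients is [(4n³ + 4n + 6)/(4(n+1)³ + 4(n+1) + 6)] · 36·3/121 → 108/121.
The series converges when 108/121 · |x − 8| < 1, giving R = 121/108.

R = 121/108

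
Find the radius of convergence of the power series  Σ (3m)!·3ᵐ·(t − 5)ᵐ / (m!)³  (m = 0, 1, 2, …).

R = 1/81

The ratio of consecutive coefficients is (3m+1)·(3m+2)·(3m+3)/(m+1)³ · 3 → 81.
Hence the series converges for |t − 5| < 1/(81) = 1/81, so the radius of convergence is 1/81.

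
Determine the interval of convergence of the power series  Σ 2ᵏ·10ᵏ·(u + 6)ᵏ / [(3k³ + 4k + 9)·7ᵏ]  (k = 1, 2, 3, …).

[-127/20, -113/20]

Apply the ratio test: |a_{k+1}| / |a_k| = [(3k³ + 4k + 9)/(3(k+1)³ + 4(k+1) + 9)] · 2·10/7, which tends to 20/7 as k → ∞.
Hence the series converges for |u + 6| < 1/(20/7) = 7/20, so the radius of convergence is 7/20.
Check u = -113/20: the terms are on the order of 1/k³, so the series converges absolutely by comparison with the p-series (p = 3 > 1).
Endpoint u = -127/20: absolute convergence follows by limit comparison with Σ 1/k³.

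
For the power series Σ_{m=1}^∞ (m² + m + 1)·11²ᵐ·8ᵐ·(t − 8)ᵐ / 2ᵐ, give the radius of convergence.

Ratio test: |a_{m+1}/a_m| = [((m+1)² + (m+1) + 1)/(m² + m + 1)] · 121·8/2 → 484 as m → ∞.
Hence the series converges for |t − 8| < 1/(484) = 1/484, so the radius of convergence is 1/484.

R = 1/484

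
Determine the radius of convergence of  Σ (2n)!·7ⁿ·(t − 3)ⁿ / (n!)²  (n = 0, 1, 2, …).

Apply the ratio test: |a_{n+1}| / |a_n| = (2n+1)·(2n+2)/(n+1)² · 7, which tends to 28 as n → ∞.
The series converges when 28 · |t − 3| < 1, giving R = 1/28.

R = 1/28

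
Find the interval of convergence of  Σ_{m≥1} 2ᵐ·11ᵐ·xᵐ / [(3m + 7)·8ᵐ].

[-4/11, 4/11)

Ratio test: |a_{m+1}/a_m| = [(3m + 7)/(3(m+1) + 7)] · 2·11/8 → 11/4 as m → ∞.
Hence the series converges for |x| < 1/(11/4) = 4/11, so the radius of convergence is 4/11.
At x = 4/11: comparison with the harmonic series Σ 1/m shows the series diverges.
Endpoint x = -4/11: convergence follows from the alternating series test (terms decrease monotonically to 0).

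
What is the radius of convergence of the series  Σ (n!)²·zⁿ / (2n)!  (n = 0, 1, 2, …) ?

R = 4

By the ratio test, |a_{n+1}/a_n| = (n+1)²/[(2n+1)·(2n+2)] → 1/4.
Thus R = 1/(1/4) = 4.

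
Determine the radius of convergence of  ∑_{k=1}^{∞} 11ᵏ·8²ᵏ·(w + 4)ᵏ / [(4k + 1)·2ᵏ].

R = 1/352

The ratio of consecutive coefficients is [(4k + 1)/(4(k+1) + 1)] · 11·64/2 → 352.
Hence the series converges for |w + 4| < 1/(352) = 1/352, so the radius of convergence is 1/352.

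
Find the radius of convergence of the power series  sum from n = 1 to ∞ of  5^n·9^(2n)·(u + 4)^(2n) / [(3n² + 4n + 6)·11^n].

R = √55/45

Apply the ratio test: |a_{n+1}| / |a_n| = [(3n² + 4n + 6)/(3(n+1)² + 4(n+1) + 6)] · 5·81/11, which tends to 405/11 as n → ∞.
Writing y = (u + 4)², the series in y has radius 11/405, so |u + 4| < √(11/405) and R = √55/45.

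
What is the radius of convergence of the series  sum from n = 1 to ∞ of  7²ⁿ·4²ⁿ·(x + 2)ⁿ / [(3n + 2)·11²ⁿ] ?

The ratio of consecutive coefficients is [(3n + 2)/(3(n+1) + 2)] · 49·16/121 → 784/121.
Thus R = 1/(784/121) = 121/784.

R = 121/784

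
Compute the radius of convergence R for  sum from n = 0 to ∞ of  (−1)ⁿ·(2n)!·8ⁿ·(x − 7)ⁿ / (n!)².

Apply the ratio test: |a_{n+1}| / |a_n| = (2n+1)·(2n+2)/(n+1)² · 8, which tends to 32 as n → ∞.
Hence the series converges for |x − 7| < 1/(32) = 1/32, so the radius of convergence is 1/32.

R = 1/32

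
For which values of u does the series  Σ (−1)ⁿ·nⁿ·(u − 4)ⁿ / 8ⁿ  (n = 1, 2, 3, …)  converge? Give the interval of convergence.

Root test: |a_n|^(1/n) = n/8 → ∞.
The root grows without bound, so R = 0 (convergence only at u = 4).

{4}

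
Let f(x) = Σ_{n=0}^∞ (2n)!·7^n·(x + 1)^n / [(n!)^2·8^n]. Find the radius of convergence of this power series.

R = 2/7

By the ratio test, |a_{n+1}/a_n| = (2n+1)·(2n+2)/(n+1)² · 7/8 → 7/2.
Hence the series converges for |x + 1| < 1/(7/2) = 2/7, so the radius of convergence is 2/7.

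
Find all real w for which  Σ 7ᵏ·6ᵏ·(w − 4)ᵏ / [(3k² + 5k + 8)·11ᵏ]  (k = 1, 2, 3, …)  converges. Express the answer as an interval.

Apply the ratio test: |a_{k+1}| / |a_k| = [(3k² + 5k + 8)/(3(k+1)² + 5(k+1) + 8)] · 7·6/11, which tends to 42/11 as k → ∞.
The series converges when 42/11 · |w − 4| < 1, giving R = 11/42.
Endpoint w = 179/42: the series is dominated by a constant times Σ 1/k², which converges (p = 2 > 1).
When w = 157/42, the series is dominated by a constant times Σ 1/k², which converges (p = 2 > 1).

[157/42, 179/42]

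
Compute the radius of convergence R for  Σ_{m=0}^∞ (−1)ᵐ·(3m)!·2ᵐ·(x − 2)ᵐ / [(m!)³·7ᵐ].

R = 7/54

The ratio of consecutive coefficients is (3m+1)·(3m+2)·(3m+3)/(m+1)³ · 2/7 → 54/7.
Thus R = 1/(54/7) = 7/54.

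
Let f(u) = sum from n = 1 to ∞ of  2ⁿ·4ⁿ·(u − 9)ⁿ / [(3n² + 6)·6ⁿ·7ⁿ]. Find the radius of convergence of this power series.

R = 21/4

Ratio test: |a_{n+1}/a_n| = [(3n² + 6)/(3(n+1)² + 6)] · 2·4/(6·7) → 4/21 as n → ∞.
Thus R = 1/(4/21) = 21/4.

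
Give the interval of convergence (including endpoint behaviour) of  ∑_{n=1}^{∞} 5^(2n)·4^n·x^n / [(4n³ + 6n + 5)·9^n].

[-9/100, 9/100]

Apply the ratio test: |a_{n+1}| / |a_n| = [(4n³ + 6n + 5)/(4(n+1)³ + 6(n+1) + 5)] · 25·4/9, which tends to 100/9 as n → ∞.
Convergence for |x| · 100/9 < 1, i.e. |x| < 9/100. So R = 9/100.
Check x = 9/100: the series is dominated by a constant times Σ 1/n³, which converges (p = 3 > 1).
At x = -9/100: the series is dominated by a constant times Σ 1/n³, which converges (p = 3 > 1).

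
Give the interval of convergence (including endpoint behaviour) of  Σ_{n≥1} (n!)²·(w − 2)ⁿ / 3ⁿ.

{2}

By the ratio test, |a_{n+1}/a_n| = (n+1)² · 1/3 → ∞.
The ratio grows without bound, so the series diverges whenever (w − 2) ≠ 0; it converges only at w = 2. R = 0.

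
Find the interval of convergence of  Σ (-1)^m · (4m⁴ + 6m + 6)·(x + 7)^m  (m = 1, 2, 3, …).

(-8, -6)

By the ratio test, |a_{m+1}/a_m| = (4(m+1)⁴ + 6(m+1) + 6)/(4m⁴ + 6m + 6) → 1.
Hence R = 1.
When x = -6, the terms do not tend to 0, so the series diverges.
At x = -8: the m-th term does not approach 0; divergence by the term test.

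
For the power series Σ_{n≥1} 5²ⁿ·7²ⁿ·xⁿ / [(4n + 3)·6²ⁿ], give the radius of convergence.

By the ratio test, |a_{n+1}/a_n| = [(4n + 3)/(4(n+1) + 3)] · 25·49/36 → 1225/36.
Convergence for |x| · 1225/36 < 1, i.e. |x| < 36/1225. So R = 36/1225.

R = 36/1225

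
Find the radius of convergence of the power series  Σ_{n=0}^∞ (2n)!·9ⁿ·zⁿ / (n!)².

Apply the ratio test: |a_{n+1}| / |a_n| = (2n+1)·(2n+2)/(n+1)² · 9, which tends to 36 as n → ∞.
Thus R = 1/(36) = 1/36.

R = 1/36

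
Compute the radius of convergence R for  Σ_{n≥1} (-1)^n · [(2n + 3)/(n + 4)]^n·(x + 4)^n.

R = 1/2

By the Cauchy root test, |a_n|^(1/n) = (2n + 3)/(n + 4) → 2.
Thus R = 1/(2) = 1/2.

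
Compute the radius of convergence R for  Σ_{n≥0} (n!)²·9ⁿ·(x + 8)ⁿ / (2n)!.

R = 4/9

By the ratio test, |a_{n+1}/a_n| = (n+1)²/[(2n+1)·(2n+2)] · 9 → 9/4.
Convergence for |x + 8| · 9/4 < 1, i.e. |x + 8| < 4/9. So R = 4/9.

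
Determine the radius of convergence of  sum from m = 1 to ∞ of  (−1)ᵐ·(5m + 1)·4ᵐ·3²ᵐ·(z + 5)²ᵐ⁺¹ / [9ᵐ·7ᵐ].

Apply the ratio test: |a_{m+1}| / |a_m| = [(5(m+1) + 1)/(5m + 1)] · 4·9/(9·7), which tends to 4/7 as m → ∞.
Successive powers of (z + 5) differ by 2, so the series converges when |z + 5|² · 4/7 < 1, i.e. |z + 5| < √(7/4). So R = √7/2.

R = √7/2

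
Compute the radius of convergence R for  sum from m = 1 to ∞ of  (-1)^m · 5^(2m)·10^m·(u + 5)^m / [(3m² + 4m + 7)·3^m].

Apply the ratio test: |a_{m+1}| / |a_m| = [(3m² + 4m + 7)/(3(m+1)² + 4(m+1) + 7)] · 25·10/3, which tends to 250/3 as m → ∞.
Hence the series converges for |u + 5| < 1/(250/3) = 3/250, so the radius of convergence is 3/250.

R = 3/250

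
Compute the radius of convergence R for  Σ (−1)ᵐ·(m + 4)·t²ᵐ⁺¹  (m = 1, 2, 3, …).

R = 1

The ratio of consecutive coefficients is ((m+1) + 4)/(m + 4) → 1.
Writing y = t², the series in y has radius 1, so |t| < √(1) = 1 and R = 1.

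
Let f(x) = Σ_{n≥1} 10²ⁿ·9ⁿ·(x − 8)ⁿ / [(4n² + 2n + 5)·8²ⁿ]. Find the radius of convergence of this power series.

R = 16/225

The ratio of consecutive coefficients is [(4n² + 2n + 5)/(4(n+1)² + 2(n+1) + 5)] · 100·9/64 → 225/16.
Thus R = 1/(225/16) = 16/225.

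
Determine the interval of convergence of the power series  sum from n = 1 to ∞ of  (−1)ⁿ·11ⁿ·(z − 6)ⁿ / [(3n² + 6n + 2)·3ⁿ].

[63/11, 69/11]

Ratio test: |a_{n+1}/a_n| = [(3n² + 6n + 2)/(3(n+1)² + 6(n+1) + 2)] · 11/3 → 11/3 as n → ∞.
Hence the series converges for |z − 6| < 1/(11/3) = 3/11, so the radius of convergence is 3/11.
Check z = 69/11: absolute convergence follows by limit comparison with Σ 1/n².
When z = 63/11, the terms are on the order of 1/n², so the series converges absolutely by comparison with the p-series (p = 2 > 1).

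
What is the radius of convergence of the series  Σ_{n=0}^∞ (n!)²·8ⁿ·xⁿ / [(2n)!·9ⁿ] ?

The ratio of consecutive coefficients is (n+1)²/[(2n+1)·(2n+2)] · 8/9 → 2/9.
Convergence for |x| · 2/9 < 1, i.e. |x| < 9/2. So R = 9/2.

R = 9/2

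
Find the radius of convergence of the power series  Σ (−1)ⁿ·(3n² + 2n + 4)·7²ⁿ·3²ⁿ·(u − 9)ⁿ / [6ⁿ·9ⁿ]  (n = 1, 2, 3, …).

R = 6/49

By the ratio test, |a_{n+1}/a_n| = [(3(n+1)² + 2(n+1) + 4)/(3n² + 2n + 4)] · 49·9/(6·9) → 49/6.
Hence the series converges for |u − 9| < 1/(49/6) = 6/49, so the radius of convergence is 6/49.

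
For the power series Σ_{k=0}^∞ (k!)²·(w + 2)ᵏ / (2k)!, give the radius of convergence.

Ratio test: |a_{k+1}/a_k| = (k+1)²/[(2k+1)·(2k+2)] → 1/4 as k → ∞.
The series converges when 1/4 · |w + 2| < 1, giving R = 4.

R = 4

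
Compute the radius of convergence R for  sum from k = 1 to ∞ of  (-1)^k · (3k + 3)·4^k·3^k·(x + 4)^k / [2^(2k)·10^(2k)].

R = 100/3

The ratio of consecutive coefficients is [(3(k+1) + 3)/(3k + 3)] · 4·3/(4·100) → 3/100.
Convergence for |x + 4| · 3/100 < 1, i.e. |x + 4| < 100/3. So R = 100/3.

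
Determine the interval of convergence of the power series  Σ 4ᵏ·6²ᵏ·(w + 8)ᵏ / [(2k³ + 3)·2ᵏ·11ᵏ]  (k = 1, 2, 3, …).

By the ratio test, |a_{k+1}/a_k| = [(2k³ + 3)/(2(k+1)³ + 3)] · 4·36/(2·11) → 72/11.
The series converges when 72/11 · |w + 8| < 1, giving R = 11/72.
When w = -565/72, absolute convergence follows by limit comparison with Σ 1/k³.
When w = -587/72, the terms are on the order of 1/k³, so the series converges absolutely by comparison with the p-series (p = 3 > 1).

[-587/72, -565/72]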